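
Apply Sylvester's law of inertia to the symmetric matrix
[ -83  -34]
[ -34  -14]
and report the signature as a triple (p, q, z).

Answer: (0, 2, 0)

Derivation:
step 0: pivot -83 → sign −
step 1: pivot -6/83 → sign −
signature = (0, 2, 0)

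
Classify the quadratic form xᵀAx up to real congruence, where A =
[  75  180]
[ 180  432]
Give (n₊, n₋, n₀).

step 0: pivot 75 → sign +
step 1: row/col 1 already zero → sign 0
signature = (1, 0, 1)

Answer: (1, 0, 1)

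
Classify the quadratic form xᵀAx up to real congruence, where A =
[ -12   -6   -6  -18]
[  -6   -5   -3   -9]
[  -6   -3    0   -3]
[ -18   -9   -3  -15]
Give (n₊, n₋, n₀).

step 0: pivot -12 → sign −
step 1: pivot -2 → sign −
step 2: pivot 3 → sign +
step 3: row/col 3 already zero → sign 0
signature = (1, 2, 1)

Answer: (1, 2, 1)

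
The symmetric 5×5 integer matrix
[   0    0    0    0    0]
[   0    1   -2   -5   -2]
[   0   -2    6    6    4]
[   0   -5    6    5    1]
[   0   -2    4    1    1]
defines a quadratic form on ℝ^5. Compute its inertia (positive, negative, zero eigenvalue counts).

step 0: pivot 1 → sign +
step 1: pivot 2 → sign +
step 2: pivot -28 → sign −
step 3: pivot -3/28 → sign −
step 4: row/col 4 already zero → sign 0
signature = (2, 2, 1)

Answer: (2, 2, 1)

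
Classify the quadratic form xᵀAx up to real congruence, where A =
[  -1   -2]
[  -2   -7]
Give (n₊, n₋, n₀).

Answer: (0, 2, 0)

Derivation:
step 0: pivot -1 → sign −
step 1: pivot -3 → sign −
signature = (0, 2, 0)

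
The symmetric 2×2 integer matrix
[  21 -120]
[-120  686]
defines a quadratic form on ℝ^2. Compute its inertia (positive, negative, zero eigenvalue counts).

step 0: pivot 21 → sign +
step 1: pivot 2/7 → sign +
signature = (2, 0, 0)

Answer: (2, 0, 0)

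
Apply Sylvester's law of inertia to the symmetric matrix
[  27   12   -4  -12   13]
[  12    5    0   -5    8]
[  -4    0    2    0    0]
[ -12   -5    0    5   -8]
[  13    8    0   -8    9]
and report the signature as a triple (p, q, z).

step 0: pivot 27 → sign +
step 1: pivot -1/3 → sign −
step 2: pivot 98/9 → sign +
step 3: pivot 6/49 → sign +
step 4: row/col 4 already zero → sign 0
signature = (3, 1, 1)

Answer: (3, 1, 1)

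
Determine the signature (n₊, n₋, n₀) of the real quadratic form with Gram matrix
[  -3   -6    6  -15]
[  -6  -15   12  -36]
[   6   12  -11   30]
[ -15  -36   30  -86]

step 0: pivot -3 → sign −
step 1: pivot -3 → sign −
step 2: pivot 1 → sign +
step 3: pivot 1 → sign +
signature = (2, 2, 0)

Answer: (2, 2, 0)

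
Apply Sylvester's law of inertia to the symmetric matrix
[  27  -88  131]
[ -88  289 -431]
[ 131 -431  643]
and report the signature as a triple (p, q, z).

Answer: (2, 1, 0)

Derivation:
step 0: pivot 27 → sign +
step 1: pivot 59/27 → sign +
step 2: pivot -3/59 → sign −
signature = (2, 1, 0)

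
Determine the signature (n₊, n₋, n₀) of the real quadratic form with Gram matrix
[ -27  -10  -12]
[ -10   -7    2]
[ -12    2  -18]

Answer: (0, 3, 0)

Derivation:
step 0: pivot -27 → sign −
step 1: pivot -89/27 → sign −
step 2: pivot -6/89 → sign −
signature = (0, 3, 0)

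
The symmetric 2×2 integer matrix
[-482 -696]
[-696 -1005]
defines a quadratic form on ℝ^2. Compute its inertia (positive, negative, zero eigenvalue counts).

step 0: pivot -482 → sign −
step 1: pivot 3/241 → sign +
signature = (1, 1, 0)

Answer: (1, 1, 0)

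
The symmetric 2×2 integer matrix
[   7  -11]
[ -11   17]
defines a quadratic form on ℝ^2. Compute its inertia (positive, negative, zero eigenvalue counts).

step 0: pivot 7 → sign +
step 1: pivot -2/7 → sign −
signature = (1, 1, 0)

Answer: (1, 1, 0)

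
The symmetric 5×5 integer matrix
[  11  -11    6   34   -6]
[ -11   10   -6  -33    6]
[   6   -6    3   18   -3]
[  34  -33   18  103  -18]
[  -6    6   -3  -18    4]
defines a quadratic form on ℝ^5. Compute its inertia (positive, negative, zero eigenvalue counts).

step 0: pivot 11 → sign +
step 1: pivot -1 → sign −
step 2: pivot -3/11 → sign −
step 3: pivot 1 → sign +
step 4: row/col 4 already zero → sign 0
signature = (2, 2, 1)

Answer: (2, 2, 1)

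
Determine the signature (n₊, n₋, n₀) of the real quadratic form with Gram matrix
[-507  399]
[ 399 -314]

step 0: pivot -507 → sign −
step 1: pivot 1/169 → sign +
signature = (1, 1, 0)

Answer: (1, 1, 0)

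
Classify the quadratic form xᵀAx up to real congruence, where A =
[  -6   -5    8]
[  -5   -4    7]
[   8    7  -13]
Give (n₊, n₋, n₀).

Answer: (1, 2, 0)

Derivation:
step 0: pivot -6 → sign −
step 1: pivot 1/6 → sign +
step 2: pivot -3 → sign −
signature = (1, 2, 0)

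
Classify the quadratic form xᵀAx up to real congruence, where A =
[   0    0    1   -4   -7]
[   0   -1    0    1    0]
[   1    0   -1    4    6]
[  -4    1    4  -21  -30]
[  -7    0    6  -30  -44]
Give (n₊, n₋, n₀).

step 0: pivot -1 → sign −
step 1: pivot -1 → sign −
step 2: pivot 1 → sign +
step 3: pivot -4 → sign −
step 4: row/col 4 already zero → sign 0
signature = (1, 3, 1)

Answer: (1, 3, 1)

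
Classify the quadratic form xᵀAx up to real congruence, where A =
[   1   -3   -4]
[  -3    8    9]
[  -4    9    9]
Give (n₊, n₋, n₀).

Answer: (2, 1, 0)

Derivation:
step 0: pivot 1 → sign +
step 1: pivot -1 → sign −
step 2: pivot 2 → sign +
signature = (2, 1, 0)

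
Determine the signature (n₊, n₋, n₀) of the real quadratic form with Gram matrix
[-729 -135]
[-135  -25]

step 0: pivot -729 → sign −
step 1: row/col 1 already zero → sign 0
signature = (0, 1, 1)

Answer: (0, 1, 1)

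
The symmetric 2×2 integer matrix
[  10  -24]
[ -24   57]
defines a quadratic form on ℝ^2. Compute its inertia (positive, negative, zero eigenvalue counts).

step 0: pivot 10 → sign +
step 1: pivot -3/5 → sign −
signature = (1, 1, 0)

Answer: (1, 1, 0)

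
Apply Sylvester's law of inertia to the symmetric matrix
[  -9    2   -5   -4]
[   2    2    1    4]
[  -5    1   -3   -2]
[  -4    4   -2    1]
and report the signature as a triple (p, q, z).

step 0: pivot -9 → sign −
step 1: pivot 22/9 → sign +
step 2: pivot -5/22 → sign −
step 3: pivot -3/5 → sign −
signature = (1, 3, 0)

Answer: (1, 3, 0)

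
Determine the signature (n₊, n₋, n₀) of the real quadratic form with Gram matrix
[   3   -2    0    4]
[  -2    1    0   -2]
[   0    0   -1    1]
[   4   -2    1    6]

step 0: pivot 3 → sign +
step 1: pivot -1/3 → sign −
step 2: pivot -1 → sign −
step 3: pivot 3 → sign +
signature = (2, 2, 0)

Answer: (2, 2, 0)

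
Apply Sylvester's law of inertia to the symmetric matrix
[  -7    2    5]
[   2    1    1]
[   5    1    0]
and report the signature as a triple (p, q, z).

Answer: (1, 2, 0)

Derivation:
step 0: pivot -7 → sign −
step 1: pivot 11/7 → sign +
step 2: pivot -2/11 → sign −
signature = (1, 2, 0)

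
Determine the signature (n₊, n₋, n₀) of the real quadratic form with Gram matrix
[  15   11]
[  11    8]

step 0: pivot 15 → sign +
step 1: pivot -1/15 → sign −
signature = (1, 1, 0)

Answer: (1, 1, 0)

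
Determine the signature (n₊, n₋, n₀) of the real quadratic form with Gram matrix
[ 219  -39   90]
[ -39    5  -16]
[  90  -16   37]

step 0: pivot 219 → sign +
step 1: pivot -142/73 → sign −
step 2: pivot 1/71 → sign +
signature = (2, 1, 0)

Answer: (2, 1, 0)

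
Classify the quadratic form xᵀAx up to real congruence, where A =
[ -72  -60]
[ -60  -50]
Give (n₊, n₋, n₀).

Answer: (0, 1, 1)

Derivation:
step 0: pivot -72 → sign −
step 1: row/col 1 already zero → sign 0
signature = (0, 1, 1)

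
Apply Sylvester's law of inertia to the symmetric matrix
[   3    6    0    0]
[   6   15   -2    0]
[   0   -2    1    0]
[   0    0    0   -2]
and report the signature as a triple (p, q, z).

step 0: pivot 3 → sign +
step 1: pivot 3 → sign +
step 2: pivot -1/3 → sign −
step 3: pivot -2 → sign −
signature = (2, 2, 0)

Answer: (2, 2, 0)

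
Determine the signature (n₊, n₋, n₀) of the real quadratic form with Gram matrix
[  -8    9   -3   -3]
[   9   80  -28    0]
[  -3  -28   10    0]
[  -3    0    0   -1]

Answer: (2, 2, 0)

Derivation:
step 0: pivot -8 → sign −
step 1: pivot 721/8 → sign +
step 2: pivot 146/721 → sign +
step 3: pivot -1/73 → sign −
signature = (2, 2, 0)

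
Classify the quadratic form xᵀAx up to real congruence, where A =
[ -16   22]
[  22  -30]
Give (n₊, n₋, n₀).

Answer: (1, 1, 0)

Derivation:
step 0: pivot -16 → sign −
step 1: pivot 1/4 → sign +
signature = (1, 1, 0)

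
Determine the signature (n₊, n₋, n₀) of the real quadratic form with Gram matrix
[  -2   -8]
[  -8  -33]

Answer: (0, 2, 0)

Derivation:
step 0: pivot -2 → sign −
step 1: pivot -1 → sign −
signature = (0, 2, 0)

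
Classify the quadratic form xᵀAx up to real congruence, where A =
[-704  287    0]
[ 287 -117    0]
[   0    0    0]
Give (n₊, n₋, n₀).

step 0: pivot -704 → sign −
step 1: pivot 1/704 → sign +
step 2: row/col 2 already zero → sign 0
signature = (1, 1, 1)

Answer: (1, 1, 1)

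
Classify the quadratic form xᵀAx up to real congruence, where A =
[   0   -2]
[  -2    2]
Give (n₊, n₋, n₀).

step 0: pivot 2 → sign +
step 1: pivot -2 → sign −
signature = (1, 1, 0)

Answer: (1, 1, 0)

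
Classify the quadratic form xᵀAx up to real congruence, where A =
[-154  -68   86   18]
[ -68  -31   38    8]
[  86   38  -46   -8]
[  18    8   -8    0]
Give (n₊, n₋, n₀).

step 0: pivot -154 → sign −
step 1: pivot -75/77 → sign −
step 2: pivot 152/75 → sign +
step 3: pivot 1/38 → sign +
signature = (2, 2, 0)

Answer: (2, 2, 0)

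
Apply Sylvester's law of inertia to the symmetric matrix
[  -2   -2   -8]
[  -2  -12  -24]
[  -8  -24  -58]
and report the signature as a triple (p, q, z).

Answer: (0, 3, 0)

Derivation:
step 0: pivot -2 → sign −
step 1: pivot -10 → sign −
step 2: pivot -2/5 → sign −
signature = (0, 3, 0)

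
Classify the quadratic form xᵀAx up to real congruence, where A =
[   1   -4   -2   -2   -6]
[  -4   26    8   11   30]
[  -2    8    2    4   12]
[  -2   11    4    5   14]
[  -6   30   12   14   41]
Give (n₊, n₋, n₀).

Answer: (4, 1, 0)

Derivation:
step 0: pivot 1 → sign +
step 1: pivot 10 → sign +
step 2: pivot -2 → sign −
step 3: pivot 1/10 → sign +
step 4: pivot 1 → sign +
signature = (4, 1, 0)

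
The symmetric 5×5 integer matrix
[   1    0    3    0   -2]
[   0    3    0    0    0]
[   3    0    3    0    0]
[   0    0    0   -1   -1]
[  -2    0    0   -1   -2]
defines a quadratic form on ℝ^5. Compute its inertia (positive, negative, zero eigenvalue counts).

Answer: (3, 2, 0)

Derivation:
step 0: pivot 1 → sign +
step 1: pivot 3 → sign +
step 2: pivot -6 → sign −
step 3: pivot -1 → sign −
step 4: pivot 1 → sign +
signature = (3, 2, 0)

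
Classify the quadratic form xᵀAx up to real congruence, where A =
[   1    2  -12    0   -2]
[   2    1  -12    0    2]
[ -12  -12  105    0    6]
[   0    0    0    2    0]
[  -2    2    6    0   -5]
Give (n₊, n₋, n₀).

step 0: pivot 1 → sign +
step 1: pivot -3 → sign −
step 2: pivot 9 → sign +
step 3: pivot 2 → sign +
step 4: pivot -1 → sign −
signature = (3, 2, 0)

Answer: (3, 2, 0)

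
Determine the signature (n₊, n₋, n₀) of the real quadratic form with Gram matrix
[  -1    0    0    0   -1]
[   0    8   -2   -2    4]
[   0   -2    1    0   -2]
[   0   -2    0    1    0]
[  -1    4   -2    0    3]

step 0: pivot -1 → sign −
step 1: pivot 8 → sign +
step 2: pivot 1/2 → sign +
step 3: row/col 3 already zero → sign 0
step 4: row/col 4 already zero → sign 0
signature = (2, 1, 2)

Answer: (2, 1, 2)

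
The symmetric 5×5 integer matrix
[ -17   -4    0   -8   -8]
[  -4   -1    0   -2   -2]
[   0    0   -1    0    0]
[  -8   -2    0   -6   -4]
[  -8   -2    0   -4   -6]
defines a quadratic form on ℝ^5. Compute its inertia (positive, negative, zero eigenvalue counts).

Answer: (0, 5, 0)

Derivation:
step 0: pivot -17 → sign −
step 1: pivot -1/17 → sign −
step 2: pivot -1 → sign −
step 3: pivot -2 → sign −
step 4: pivot -2 → sign −
signature = (0, 5, 0)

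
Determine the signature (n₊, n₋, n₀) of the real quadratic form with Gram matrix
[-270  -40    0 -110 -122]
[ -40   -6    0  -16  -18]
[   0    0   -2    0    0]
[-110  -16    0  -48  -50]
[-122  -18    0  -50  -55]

step 0: pivot -270 → sign −
step 1: pivot -2/27 → sign −
step 2: pivot -2 → sign −
step 3: pivot -2 → sign −
step 4: pivot 1/5 → sign +
signature = (1, 4, 0)

Answer: (1, 4, 0)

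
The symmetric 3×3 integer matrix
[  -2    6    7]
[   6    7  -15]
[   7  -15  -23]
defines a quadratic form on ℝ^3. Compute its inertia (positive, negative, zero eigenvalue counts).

Answer: (2, 1, 0)

Derivation:
step 0: pivot -2 → sign −
step 1: pivot 25 → sign +
step 2: pivot 3/50 → sign +
signature = (2, 1, 0)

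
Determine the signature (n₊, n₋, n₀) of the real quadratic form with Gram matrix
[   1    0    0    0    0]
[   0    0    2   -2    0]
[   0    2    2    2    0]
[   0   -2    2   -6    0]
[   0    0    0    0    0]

Answer: (2, 1, 2)

Derivation:
step 0: pivot 1 → sign +
step 1: pivot 2 → sign +
step 2: pivot -2 → sign −
step 3: row/col 3 already zero → sign 0
step 4: row/col 4 already zero → sign 0
signature = (2, 1, 2)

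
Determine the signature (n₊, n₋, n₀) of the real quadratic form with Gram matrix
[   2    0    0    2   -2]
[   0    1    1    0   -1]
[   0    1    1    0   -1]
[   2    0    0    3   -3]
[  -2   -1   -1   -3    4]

Answer: (3, 0, 2)

Derivation:
step 0: pivot 2 → sign +
step 1: pivot 1 → sign +
step 2: pivot 1 → sign +
step 3: row/col 3 already zero → sign 0
step 4: row/col 4 already zero → sign 0
signature = (3, 0, 2)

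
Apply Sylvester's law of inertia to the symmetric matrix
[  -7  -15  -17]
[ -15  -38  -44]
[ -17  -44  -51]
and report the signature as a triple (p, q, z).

Answer: (1, 2, 0)

Derivation:
step 0: pivot -7 → sign −
step 1: pivot -41/7 → sign −
step 2: pivot 3/41 → sign +
signature = (1, 2, 0)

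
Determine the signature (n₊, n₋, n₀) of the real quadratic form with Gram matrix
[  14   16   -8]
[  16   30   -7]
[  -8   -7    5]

step 0: pivot 14 → sign +
step 1: pivot 82/7 → sign +
step 2: pivot 3/82 → sign +
signature = (3, 0, 0)

Answer: (3, 0, 0)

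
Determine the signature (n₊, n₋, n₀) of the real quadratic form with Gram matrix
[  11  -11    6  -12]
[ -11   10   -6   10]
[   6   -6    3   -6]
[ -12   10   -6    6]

Answer: (1, 3, 0)

Derivation:
step 0: pivot 11 → sign +
step 1: pivot -1 → sign −
step 2: pivot -3/11 → sign −
step 3: pivot -2 → sign −
signature = (1, 3, 0)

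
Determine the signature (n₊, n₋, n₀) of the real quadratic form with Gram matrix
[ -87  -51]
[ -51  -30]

Answer: (0, 2, 0)

Derivation:
step 0: pivot -87 → sign −
step 1: pivot -3/29 → sign −
signature = (0, 2, 0)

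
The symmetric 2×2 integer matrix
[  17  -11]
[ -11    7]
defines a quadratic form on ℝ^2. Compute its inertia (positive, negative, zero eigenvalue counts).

Answer: (1, 1, 0)

Derivation:
step 0: pivot 17 → sign +
step 1: pivot -2/17 → sign −
signature = (1, 1, 0)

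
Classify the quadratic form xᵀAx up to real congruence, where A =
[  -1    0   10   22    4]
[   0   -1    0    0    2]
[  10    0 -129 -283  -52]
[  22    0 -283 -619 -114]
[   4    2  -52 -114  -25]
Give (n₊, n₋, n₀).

step 0: pivot -1 → sign −
step 1: pivot -1 → sign −
step 2: pivot -29 → sign −
step 3: pivot 54/29 → sign +
step 4: pivot -1/27 → sign −
signature = (1, 4, 0)

Answer: (1, 4, 0)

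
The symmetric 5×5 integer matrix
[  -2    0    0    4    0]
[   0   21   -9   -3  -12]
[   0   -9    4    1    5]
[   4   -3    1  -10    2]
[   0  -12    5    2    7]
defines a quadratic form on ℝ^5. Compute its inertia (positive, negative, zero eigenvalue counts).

step 0: pivot -2 → sign −
step 1: pivot 21 → sign +
step 2: pivot 1/7 → sign +
step 3: pivot -3 → sign −
step 4: row/col 4 already zero → sign 0
signature = (2, 2, 1)

Answer: (2, 2, 1)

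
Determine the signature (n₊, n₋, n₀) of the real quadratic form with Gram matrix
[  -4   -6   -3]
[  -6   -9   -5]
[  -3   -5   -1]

step 0: pivot -4 → sign −
step 1: pivot 5/4 → sign +
step 2: pivot -1/5 → sign −
signature = (1, 2, 0)

Answer: (1, 2, 0)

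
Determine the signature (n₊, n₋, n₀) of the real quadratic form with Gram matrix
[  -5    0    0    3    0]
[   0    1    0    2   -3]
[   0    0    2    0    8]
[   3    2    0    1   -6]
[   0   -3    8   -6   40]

step 0: pivot -5 → sign −
step 1: pivot 1 → sign +
step 2: pivot 2 → sign +
step 3: pivot -6/5 → sign −
step 4: pivot -1 → sign −
signature = (2, 3, 0)

Answer: (2, 3, 0)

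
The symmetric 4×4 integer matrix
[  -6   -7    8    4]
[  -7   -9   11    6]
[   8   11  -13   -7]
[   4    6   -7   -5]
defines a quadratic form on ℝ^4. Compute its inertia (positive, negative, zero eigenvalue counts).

Answer: (1, 3, 0)

Derivation:
step 0: pivot -6 → sign −
step 1: pivot -5/6 → sign −
step 2: pivot 1 → sign +
step 3: pivot -6/5 → sign −
signature = (1, 3, 0)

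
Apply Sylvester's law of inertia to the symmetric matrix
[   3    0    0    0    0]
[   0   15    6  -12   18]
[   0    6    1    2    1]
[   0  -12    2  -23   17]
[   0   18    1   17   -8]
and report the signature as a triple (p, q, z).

Answer: (3, 2, 0)

Derivation:
step 0: pivot 3 → sign +
step 1: pivot 15 → sign +
step 2: pivot -7/5 → sign −
step 3: pivot 3/7 → sign +
step 4: pivot -6 → sign −
signature = (3, 2, 0)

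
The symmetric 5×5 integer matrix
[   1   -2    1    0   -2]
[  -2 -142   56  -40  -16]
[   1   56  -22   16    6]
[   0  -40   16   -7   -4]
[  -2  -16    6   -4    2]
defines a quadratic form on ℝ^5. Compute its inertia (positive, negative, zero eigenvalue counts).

Answer: (4, 1, 0)

Derivation:
step 0: pivot 1 → sign +
step 1: pivot -146 → sign −
step 2: pivot 3/73 → sign +
step 3: pivot 11/3 → sign +
step 4: pivot 2/11 → sign +
signature = (4, 1, 0)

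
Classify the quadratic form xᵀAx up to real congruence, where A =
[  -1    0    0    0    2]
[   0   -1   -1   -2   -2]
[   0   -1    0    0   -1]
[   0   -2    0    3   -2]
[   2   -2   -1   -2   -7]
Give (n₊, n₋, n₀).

Answer: (2, 2, 1)

Derivation:
step 0: pivot -1 → sign −
step 1: pivot -1 → sign −
step 2: pivot 1 → sign +
step 3: pivot 3 → sign +
step 4: row/col 4 already zero → sign 0
signature = (2, 2, 1)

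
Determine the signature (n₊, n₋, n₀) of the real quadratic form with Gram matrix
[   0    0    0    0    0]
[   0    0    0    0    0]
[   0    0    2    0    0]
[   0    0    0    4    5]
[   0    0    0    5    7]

Answer: (3, 0, 2)

Derivation:
step 0: pivot 2 → sign +
step 1: pivot 4 → sign +
step 2: pivot 3/4 → sign +
step 3: row/col 3 already zero → sign 0
step 4: row/col 4 already zero → sign 0
signature = (3, 0, 2)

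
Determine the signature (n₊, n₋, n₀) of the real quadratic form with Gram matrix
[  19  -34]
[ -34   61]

step 0: pivot 19 → sign +
step 1: pivot 3/19 → sign +
signature = (2, 0, 0)

Answer: (2, 0, 0)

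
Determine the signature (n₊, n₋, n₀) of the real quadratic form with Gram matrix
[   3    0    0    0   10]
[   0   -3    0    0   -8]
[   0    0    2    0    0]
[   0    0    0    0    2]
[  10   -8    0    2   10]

step 0: pivot 3 → sign +
step 1: pivot -3 → sign −
step 2: pivot 2 → sign +
step 3: pivot -2 → sign −
step 4: pivot 2 → sign +
signature = (3, 2, 0)

Answer: (3, 2, 0)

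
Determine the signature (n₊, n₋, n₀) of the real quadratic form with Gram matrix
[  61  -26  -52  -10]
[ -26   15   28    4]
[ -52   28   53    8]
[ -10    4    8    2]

step 0: pivot 61 → sign +
step 1: pivot 239/61 → sign +
step 2: pivot -5/239 → sign −
step 3: pivot 6/5 → sign +
signature = (3, 1, 0)

Answer: (3, 1, 0)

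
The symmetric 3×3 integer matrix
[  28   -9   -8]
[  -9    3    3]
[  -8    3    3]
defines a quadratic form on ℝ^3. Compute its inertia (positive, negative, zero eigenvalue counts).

Answer: (2, 1, 0)

Derivation:
step 0: pivot 28 → sign +
step 1: pivot 3/28 → sign +
step 2: pivot -1 → sign −
signature = (2, 1, 0)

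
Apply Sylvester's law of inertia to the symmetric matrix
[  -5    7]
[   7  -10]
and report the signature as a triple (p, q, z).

Answer: (0, 2, 0)

Derivation:
step 0: pivot -5 → sign −
step 1: pivot -1/5 → sign −
signature = (0, 2, 0)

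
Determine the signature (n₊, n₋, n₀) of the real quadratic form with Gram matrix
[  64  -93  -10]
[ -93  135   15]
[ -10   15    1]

step 0: pivot 64 → sign +
step 1: pivot -9/64 → sign −
step 2: pivot 1 → sign +
signature = (2, 1, 0)

Answer: (2, 1, 0)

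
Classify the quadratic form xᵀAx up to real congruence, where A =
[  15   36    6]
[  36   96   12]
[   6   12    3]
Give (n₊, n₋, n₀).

Answer: (2, 0, 1)

Derivation:
step 0: pivot 15 → sign +
step 1: pivot 48/5 → sign +
step 2: row/col 2 already zero → sign 0
signature = (2, 0, 1)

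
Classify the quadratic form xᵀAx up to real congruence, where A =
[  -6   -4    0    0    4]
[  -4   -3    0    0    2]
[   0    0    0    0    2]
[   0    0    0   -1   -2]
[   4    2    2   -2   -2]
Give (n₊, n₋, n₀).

step 0: pivot -6 → sign −
step 1: pivot -1/3 → sign −
step 2: pivot -1 → sign −
step 3: pivot 6 → sign +
step 4: pivot -2/3 → sign −
signature = (1, 4, 0)

Answer: (1, 4, 0)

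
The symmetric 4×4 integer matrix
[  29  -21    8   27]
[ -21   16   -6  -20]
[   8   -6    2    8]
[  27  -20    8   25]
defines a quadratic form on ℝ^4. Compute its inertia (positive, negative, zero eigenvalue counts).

step 0: pivot 29 → sign +
step 1: pivot 23/29 → sign +
step 2: pivot -6/23 → sign −
step 3: pivot 1/3 → sign +
signature = (3, 1, 0)

Answer: (3, 1, 0)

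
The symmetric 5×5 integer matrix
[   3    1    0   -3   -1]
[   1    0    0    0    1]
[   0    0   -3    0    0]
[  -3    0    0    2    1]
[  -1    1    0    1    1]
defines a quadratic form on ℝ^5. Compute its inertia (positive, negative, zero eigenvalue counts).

Answer: (2, 3, 0)

Derivation:
step 0: pivot 3 → sign +
step 1: pivot -1/3 → sign −
step 2: pivot -3 → sign −
step 3: pivot 2 → sign +
step 4: pivot -2 → sign −
signature = (2, 3, 0)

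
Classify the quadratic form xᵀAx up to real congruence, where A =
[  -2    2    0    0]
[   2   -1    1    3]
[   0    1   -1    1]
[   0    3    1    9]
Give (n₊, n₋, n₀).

Answer: (2, 2, 0)

Derivation:
step 0: pivot -2 → sign −
step 1: pivot 1 → sign +
step 2: pivot -2 → sign −
step 3: pivot 2 → sign +
signature = (2, 2, 0)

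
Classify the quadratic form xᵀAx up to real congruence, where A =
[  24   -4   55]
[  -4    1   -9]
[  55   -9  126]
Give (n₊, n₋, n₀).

Answer: (2, 1, 0)

Derivation:
step 0: pivot 24 → sign +
step 1: pivot 1/3 → sign +
step 2: pivot -1/8 → sign −
signature = (2, 1, 0)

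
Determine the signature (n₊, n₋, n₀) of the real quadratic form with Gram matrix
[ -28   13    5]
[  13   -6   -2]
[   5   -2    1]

Answer: (1, 2, 0)

Derivation:
step 0: pivot -28 → sign −
step 1: pivot 1/28 → sign +
step 2: pivot -1 → sign −
signature = (1, 2, 0)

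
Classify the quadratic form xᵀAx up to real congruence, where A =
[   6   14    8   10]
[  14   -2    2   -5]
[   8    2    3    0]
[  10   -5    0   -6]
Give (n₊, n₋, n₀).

Answer: (3, 1, 0)

Derivation:
step 0: pivot 6 → sign +
step 1: pivot -104/3 → sign −
step 2: pivot 9/26 → sign +
step 3: pivot 1/4 → sign +
signature = (3, 1, 0)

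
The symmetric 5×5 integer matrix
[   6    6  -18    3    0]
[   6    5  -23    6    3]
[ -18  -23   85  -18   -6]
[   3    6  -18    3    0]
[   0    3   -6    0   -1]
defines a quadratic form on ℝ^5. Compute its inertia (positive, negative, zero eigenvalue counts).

step 0: pivot 6 → sign +
step 1: pivot -1 → sign −
step 2: pivot 56 → sign +
step 3: pivot 3/14 → sign +
step 4: pivot 1/8 → sign +
signature = (4, 1, 0)

Answer: (4, 1, 0)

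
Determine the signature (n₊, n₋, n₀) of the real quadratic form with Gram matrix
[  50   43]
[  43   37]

Answer: (2, 0, 0)

Derivation:
step 0: pivot 50 → sign +
step 1: pivot 1/50 → sign +
signature = (2, 0, 0)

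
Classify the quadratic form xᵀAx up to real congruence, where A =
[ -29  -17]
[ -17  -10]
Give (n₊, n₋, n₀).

step 0: pivot -29 → sign −
step 1: pivot -1/29 → sign −
signature = (0, 2, 0)

Answer: (0, 2, 0)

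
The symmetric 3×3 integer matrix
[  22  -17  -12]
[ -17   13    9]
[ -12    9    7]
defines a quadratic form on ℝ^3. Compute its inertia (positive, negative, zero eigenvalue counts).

Answer: (2, 1, 0)

Derivation:
step 0: pivot 22 → sign +
step 1: pivot -3/22 → sign −
step 2: pivot 1 → sign +
signature = (2, 1, 0)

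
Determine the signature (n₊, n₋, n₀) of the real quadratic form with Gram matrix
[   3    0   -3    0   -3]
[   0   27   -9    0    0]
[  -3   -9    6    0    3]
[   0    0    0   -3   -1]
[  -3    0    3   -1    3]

step 0: pivot 3 → sign +
step 1: pivot 27 → sign +
step 2: pivot -3 → sign −
step 3: pivot 1/3 → sign +
step 4: row/col 4 already zero → sign 0
signature = (3, 1, 1)

Answer: (3, 1, 1)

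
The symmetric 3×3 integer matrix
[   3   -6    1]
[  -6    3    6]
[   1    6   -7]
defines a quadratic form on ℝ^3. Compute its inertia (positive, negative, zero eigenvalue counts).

Answer: (1, 2, 0)

Derivation:
step 0: pivot 3 → sign +
step 1: pivot -9 → sign −
step 2: pivot -2/9 → sign −
signature = (1, 2, 0)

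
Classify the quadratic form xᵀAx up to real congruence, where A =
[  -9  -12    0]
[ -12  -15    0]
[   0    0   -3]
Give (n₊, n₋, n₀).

Answer: (1, 2, 0)

Derivation:
step 0: pivot -9 → sign −
step 1: pivot 1 → sign +
step 2: pivot -3 → sign −
signature = (1, 2, 0)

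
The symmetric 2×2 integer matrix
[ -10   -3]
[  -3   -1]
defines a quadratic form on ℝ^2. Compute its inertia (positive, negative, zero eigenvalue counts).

step 0: pivot -10 → sign −
step 1: pivot -1/10 → sign −
signature = (0, 2, 0)

Answer: (0, 2, 0)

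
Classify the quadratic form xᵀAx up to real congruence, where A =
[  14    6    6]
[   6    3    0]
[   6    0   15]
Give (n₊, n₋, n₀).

Answer: (2, 1, 0)

Derivation:
step 0: pivot 14 → sign +
step 1: pivot 3/7 → sign +
step 2: pivot -3 → sign −
signature = (2, 1, 0)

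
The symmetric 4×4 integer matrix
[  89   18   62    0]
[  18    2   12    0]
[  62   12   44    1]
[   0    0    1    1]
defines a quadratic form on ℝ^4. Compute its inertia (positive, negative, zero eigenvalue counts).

step 0: pivot 89 → sign +
step 1: pivot -146/89 → sign −
step 2: pivot 72/73 → sign +
step 3: pivot -1/72 → sign −
signature = (2, 2, 0)

Answer: (2, 2, 0)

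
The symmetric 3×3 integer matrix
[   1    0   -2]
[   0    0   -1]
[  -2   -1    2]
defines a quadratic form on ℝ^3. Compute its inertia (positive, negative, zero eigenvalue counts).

step 0: pivot 1 → sign +
step 1: pivot -2 → sign −
step 2: pivot 1/2 → sign +
signature = (2, 1, 0)

Answer: (2, 1, 0)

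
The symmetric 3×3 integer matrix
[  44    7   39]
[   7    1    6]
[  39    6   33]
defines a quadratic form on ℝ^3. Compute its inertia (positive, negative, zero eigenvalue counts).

step 0: pivot 44 → sign +
step 1: pivot -5/44 → sign −
step 2: pivot -6/5 → sign −
signature = (1, 2, 0)

Answer: (1, 2, 0)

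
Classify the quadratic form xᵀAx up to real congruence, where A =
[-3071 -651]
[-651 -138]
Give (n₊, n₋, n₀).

step 0: pivot -3071 → sign −
step 1: pivot 3/3071 → sign +
signature = (1, 1, 0)

Answer: (1, 1, 0)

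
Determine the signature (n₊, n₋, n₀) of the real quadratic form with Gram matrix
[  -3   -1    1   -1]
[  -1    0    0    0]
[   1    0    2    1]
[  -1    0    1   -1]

step 0: pivot -3 → sign −
step 1: pivot 1/3 → sign +
step 2: pivot 2 → sign +
step 3: pivot -3/2 → sign −
signature = (2, 2, 0)

Answer: (2, 2, 0)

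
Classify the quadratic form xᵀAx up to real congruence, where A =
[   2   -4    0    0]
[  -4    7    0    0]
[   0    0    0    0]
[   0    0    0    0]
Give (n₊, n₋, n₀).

Answer: (1, 1, 2)

Derivation:
step 0: pivot 2 → sign +
step 1: pivot -1 → sign −
step 2: row/col 2 already zero → sign 0
step 3: row/col 3 already zero → sign 0
signature = (1, 1, 2)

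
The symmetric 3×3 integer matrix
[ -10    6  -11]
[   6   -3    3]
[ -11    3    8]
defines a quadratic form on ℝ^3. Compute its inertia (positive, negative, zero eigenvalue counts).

Answer: (1, 2, 0)

Derivation:
step 0: pivot -10 → sign −
step 1: pivot 3/5 → sign +
step 2: pivot -3/2 → sign −
signature = (1, 2, 0)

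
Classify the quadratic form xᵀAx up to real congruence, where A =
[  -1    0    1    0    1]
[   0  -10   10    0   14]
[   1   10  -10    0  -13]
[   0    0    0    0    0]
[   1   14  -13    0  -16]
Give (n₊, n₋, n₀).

Answer: (2, 2, 1)

Derivation:
step 0: pivot -1 → sign −
step 1: pivot -10 → sign −
step 2: pivot 1 → sign +
step 3: pivot 3/5 → sign +
step 4: row/col 4 already zero → sign 0
signature = (2, 2, 1)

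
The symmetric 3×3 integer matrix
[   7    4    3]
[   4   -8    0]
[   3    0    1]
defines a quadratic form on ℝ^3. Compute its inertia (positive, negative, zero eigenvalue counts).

step 0: pivot 7 → sign +
step 1: pivot -72/7 → sign −
step 2: row/col 2 already zero → sign 0
signature = (1, 1, 1)

Answer: (1, 1, 1)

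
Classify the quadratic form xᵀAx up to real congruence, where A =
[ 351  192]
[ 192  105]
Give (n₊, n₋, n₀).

step 0: pivot 351 → sign +
step 1: pivot -1/39 → sign −
signature = (1, 1, 0)

Answer: (1, 1, 0)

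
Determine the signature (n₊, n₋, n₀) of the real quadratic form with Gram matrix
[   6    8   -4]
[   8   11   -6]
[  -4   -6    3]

step 0: pivot 6 → sign +
step 1: pivot 1/3 → sign +
step 2: pivot -1 → sign −
signature = (2, 1, 0)

Answer: (2, 1, 0)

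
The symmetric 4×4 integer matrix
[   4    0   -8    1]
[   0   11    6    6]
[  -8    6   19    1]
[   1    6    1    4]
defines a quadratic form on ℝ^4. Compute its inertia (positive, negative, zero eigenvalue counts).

step 0: pivot 4 → sign +
step 1: pivot 11 → sign +
step 2: pivot -3/11 → sign −
step 3: pivot 3/4 → sign +
signature = (3, 1, 0)

Answer: (3, 1, 0)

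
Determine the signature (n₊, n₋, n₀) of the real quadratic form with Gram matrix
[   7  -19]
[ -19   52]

Answer: (2, 0, 0)

Derivation:
step 0: pivot 7 → sign +
step 1: pivot 3/7 → sign +
signature = (2, 0, 0)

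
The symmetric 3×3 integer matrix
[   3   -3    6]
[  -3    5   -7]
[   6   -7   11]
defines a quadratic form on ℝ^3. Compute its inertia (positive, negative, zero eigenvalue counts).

step 0: pivot 3 → sign +
step 1: pivot 2 → sign +
step 2: pivot -3/2 → sign −
signature = (2, 1, 0)

Answer: (2, 1, 0)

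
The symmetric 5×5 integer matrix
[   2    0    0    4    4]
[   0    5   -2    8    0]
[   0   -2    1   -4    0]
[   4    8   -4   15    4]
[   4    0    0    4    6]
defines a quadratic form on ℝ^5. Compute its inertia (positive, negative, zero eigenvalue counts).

step 0: pivot 2 → sign +
step 1: pivot 5 → sign +
step 2: pivot 1/5 → sign +
step 3: pivot -9 → sign −
step 4: pivot -2/9 → sign −
signature = (3, 2, 0)

Answer: (3, 2, 0)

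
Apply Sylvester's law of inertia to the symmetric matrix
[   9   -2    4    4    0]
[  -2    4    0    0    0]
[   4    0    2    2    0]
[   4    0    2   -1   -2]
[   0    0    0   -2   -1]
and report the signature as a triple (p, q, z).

step 0: pivot 9 → sign +
step 1: pivot 32/9 → sign +
step 2: pivot -3 → sign −
step 3: pivot 1/3 → sign +
step 4: row/col 4 already zero → sign 0
signature = (3, 1, 1)

Answer: (3, 1, 1)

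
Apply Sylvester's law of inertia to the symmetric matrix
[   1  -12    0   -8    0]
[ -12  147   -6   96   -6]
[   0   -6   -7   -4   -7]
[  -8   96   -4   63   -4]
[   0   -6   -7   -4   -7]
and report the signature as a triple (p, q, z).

step 0: pivot 1 → sign +
step 1: pivot 3 → sign +
step 2: pivot -19 → sign −
step 3: pivot -3/19 → sign −
step 4: row/col 4 already zero → sign 0
signature = (2, 2, 1)

Answer: (2, 2, 1)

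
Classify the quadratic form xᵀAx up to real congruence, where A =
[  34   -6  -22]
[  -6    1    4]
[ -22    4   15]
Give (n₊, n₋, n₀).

Answer: (2, 1, 0)

Derivation:
step 0: pivot 34 → sign +
step 1: pivot -1/17 → sign −
step 2: pivot 1 → sign +
signature = (2, 1, 0)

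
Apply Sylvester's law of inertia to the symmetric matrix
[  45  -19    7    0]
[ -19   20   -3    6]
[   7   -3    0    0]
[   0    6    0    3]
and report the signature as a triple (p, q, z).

step 0: pivot 45 → sign +
step 1: pivot 539/45 → sign +
step 2: pivot -587/539 → sign −
step 3: pivot -3/587 → sign −
signature = (2, 2, 0)

Answer: (2, 2, 0)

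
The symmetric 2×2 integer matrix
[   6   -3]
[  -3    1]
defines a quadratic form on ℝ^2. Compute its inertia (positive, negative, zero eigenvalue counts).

Answer: (1, 1, 0)

Derivation:
step 0: pivot 6 → sign +
step 1: pivot -1/2 → sign −
signature = (1, 1, 0)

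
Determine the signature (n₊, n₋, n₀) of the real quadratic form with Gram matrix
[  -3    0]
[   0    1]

Answer: (1, 1, 0)

Derivation:
step 0: pivot -3 → sign −
step 1: pivot 1 → sign +
signature = (1, 1, 0)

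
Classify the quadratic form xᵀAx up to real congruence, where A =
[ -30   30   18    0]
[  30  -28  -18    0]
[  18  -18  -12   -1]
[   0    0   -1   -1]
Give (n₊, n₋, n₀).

step 0: pivot -30 → sign −
step 1: pivot 2 → sign +
step 2: pivot -6/5 → sign −
step 3: pivot -1/6 → sign −
signature = (1, 3, 0)

Answer: (1, 3, 0)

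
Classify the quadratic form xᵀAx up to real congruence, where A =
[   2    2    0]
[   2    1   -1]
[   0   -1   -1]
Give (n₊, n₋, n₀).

step 0: pivot 2 → sign +
step 1: pivot -1 → sign −
step 2: row/col 2 already zero → sign 0
signature = (1, 1, 1)

Answer: (1, 1, 1)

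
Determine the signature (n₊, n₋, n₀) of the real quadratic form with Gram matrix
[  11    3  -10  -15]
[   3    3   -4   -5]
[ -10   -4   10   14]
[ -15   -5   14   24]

Answer: (4, 0, 0)

Derivation:
step 0: pivot 11 → sign +
step 1: pivot 24/11 → sign +
step 2: pivot 1/6 → sign +
step 3: pivot 3 → sign +
signature = (4, 0, 0)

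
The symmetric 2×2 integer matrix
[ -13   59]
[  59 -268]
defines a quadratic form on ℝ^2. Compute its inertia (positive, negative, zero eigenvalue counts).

Answer: (0, 2, 0)

Derivation:
step 0: pivot -13 → sign −
step 1: pivot -3/13 → sign −
signature = (0, 2, 0)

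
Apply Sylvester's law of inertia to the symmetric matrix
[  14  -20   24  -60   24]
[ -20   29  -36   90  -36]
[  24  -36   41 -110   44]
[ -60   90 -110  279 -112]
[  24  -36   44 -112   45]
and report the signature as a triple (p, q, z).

Answer: (3, 2, 0)

Derivation:
step 0: pivot 14 → sign +
step 1: pivot 3/7 → sign +
step 2: pivot -7 → sign −
step 3: pivot -47/7 → sign −
step 4: pivot 3/47 → sign +
signature = (3, 2, 0)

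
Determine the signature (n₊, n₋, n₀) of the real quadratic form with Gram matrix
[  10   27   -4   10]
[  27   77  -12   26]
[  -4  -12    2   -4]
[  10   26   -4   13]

Answer: (4, 0, 0)

Derivation:
step 0: pivot 10 → sign +
step 1: pivot 41/10 → sign +
step 2: pivot 2/41 → sign +
step 3: pivot 1 → sign +
signature = (4, 0, 0)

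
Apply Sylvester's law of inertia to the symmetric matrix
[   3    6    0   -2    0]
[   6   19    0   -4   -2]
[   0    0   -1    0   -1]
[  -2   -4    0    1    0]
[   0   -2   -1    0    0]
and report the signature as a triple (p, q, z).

step 0: pivot 3 → sign +
step 1: pivot 7 → sign +
step 2: pivot -1 → sign −
step 3: pivot -1/3 → sign −
step 4: pivot 3/7 → sign +
signature = (3, 2, 0)

Answer: (3, 2, 0)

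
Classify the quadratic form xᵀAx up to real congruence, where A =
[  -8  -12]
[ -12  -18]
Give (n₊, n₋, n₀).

step 0: pivot -8 → sign −
step 1: row/col 1 already zero → sign 0
signature = (0, 1, 1)

Answer: (0, 1, 1)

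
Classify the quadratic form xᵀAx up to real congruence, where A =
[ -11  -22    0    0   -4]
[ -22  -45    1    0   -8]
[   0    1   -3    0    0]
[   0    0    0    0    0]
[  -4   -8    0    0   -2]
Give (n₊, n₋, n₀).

step 0: pivot -11 → sign −
step 1: pivot -1 → sign −
step 2: pivot -2 → sign −
step 3: pivot -6/11 → sign −
step 4: row/col 4 already zero → sign 0
signature = (0, 4, 1)

Answer: (0, 4, 1)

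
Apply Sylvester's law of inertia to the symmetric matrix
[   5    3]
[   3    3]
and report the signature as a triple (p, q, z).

Answer: (2, 0, 0)

Derivation:
step 0: pivot 5 → sign +
step 1: pivot 6/5 → sign +
signature = (2, 0, 0)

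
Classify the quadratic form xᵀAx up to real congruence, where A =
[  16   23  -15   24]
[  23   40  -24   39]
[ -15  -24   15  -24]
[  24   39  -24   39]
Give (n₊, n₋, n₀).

Answer: (3, 0, 1)

Derivation:
step 0: pivot 16 → sign +
step 1: pivot 111/16 → sign +
step 2: pivot 3/37 → sign +
step 3: row/col 3 already zero → sign 0
signature = (3, 0, 1)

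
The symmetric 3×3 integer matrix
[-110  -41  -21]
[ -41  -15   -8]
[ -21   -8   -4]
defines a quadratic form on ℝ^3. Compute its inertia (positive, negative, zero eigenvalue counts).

step 0: pivot -110 → sign −
step 1: pivot 31/110 → sign +
step 2: pivot -3/31 → sign −
signature = (1, 2, 0)

Answer: (1, 2, 0)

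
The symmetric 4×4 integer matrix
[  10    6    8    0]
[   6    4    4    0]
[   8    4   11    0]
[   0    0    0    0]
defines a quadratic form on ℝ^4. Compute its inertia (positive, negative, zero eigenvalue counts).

Answer: (3, 0, 1)

Derivation:
step 0: pivot 10 → sign +
step 1: pivot 2/5 → sign +
step 2: pivot 3 → sign +
step 3: row/col 3 already zero → sign 0
signature = (3, 0, 1)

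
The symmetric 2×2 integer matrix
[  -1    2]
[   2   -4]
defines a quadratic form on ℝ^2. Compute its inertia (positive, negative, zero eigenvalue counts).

Answer: (0, 1, 1)

Derivation:
step 0: pivot -1 → sign −
step 1: row/col 1 already zero → sign 0
signature = (0, 1, 1)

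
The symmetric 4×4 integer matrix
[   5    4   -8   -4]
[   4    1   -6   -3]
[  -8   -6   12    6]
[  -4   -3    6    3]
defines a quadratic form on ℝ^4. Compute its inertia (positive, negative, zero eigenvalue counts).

step 0: pivot 5 → sign +
step 1: pivot -11/5 → sign −
step 2: pivot -8/11 → sign −
step 3: row/col 3 already zero → sign 0
signature = (1, 2, 1)

Answer: (1, 2, 1)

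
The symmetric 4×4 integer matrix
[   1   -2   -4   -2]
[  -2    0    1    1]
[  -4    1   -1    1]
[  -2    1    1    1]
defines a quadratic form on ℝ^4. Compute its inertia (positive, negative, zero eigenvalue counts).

Answer: (1, 3, 0)

Derivation:
step 0: pivot 1 → sign +
step 1: pivot -4 → sign −
step 2: pivot -19/4 → sign −
step 3: pivot -2/19 → sign −
signature = (1, 3, 0)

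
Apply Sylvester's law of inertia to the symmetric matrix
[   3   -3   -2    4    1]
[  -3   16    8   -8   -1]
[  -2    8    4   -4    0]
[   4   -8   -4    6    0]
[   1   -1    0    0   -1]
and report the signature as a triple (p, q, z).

step 0: pivot 3 → sign +
step 1: pivot 13 → sign +
step 2: pivot -4/39 → sign −
step 3: pivot 2 → sign +
step 4: pivot 1 → sign +
signature = (4, 1, 0)

Answer: (4, 1, 0)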